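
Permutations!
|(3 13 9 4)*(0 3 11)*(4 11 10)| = |(0 3 13 9 11)(4 10)| = 10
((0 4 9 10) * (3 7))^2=(0 9)(4 10)=[9, 1, 2, 3, 10, 5, 6, 7, 8, 0, 4]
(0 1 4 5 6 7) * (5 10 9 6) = [1, 4, 2, 3, 10, 5, 7, 0, 8, 6, 9] = (0 1 4 10 9 6 7)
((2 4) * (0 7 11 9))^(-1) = (0 9 11 7)(2 4) = [9, 1, 4, 3, 2, 5, 6, 0, 8, 11, 10, 7]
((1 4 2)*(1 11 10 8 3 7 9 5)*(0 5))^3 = (0 4 10 7 5 2 8 9 1 11 3) = [4, 11, 8, 0, 10, 2, 6, 5, 9, 1, 7, 3]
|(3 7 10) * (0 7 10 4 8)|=|(0 7 4 8)(3 10)|=4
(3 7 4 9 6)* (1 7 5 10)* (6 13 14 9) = (1 7 4 6 3 5 10)(9 13 14) = [0, 7, 2, 5, 6, 10, 3, 4, 8, 13, 1, 11, 12, 14, 9]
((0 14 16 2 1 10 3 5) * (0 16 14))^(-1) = (1 2 16 5 3 10) = [0, 2, 16, 10, 4, 3, 6, 7, 8, 9, 1, 11, 12, 13, 14, 15, 5]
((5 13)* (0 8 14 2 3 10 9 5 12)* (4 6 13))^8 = (0 4 3)(2 12 5)(6 10 8)(9 14 13) = [4, 1, 12, 0, 3, 2, 10, 7, 6, 14, 8, 11, 5, 9, 13]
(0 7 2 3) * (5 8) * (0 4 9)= (0 7 2 3 4 9)(5 8)= [7, 1, 3, 4, 9, 8, 6, 2, 5, 0]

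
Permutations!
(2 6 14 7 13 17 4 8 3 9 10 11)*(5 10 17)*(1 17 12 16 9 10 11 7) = (1 17 4 8 3 10 7 13 5 11 2 6 14)(9 12 16) = [0, 17, 6, 10, 8, 11, 14, 13, 3, 12, 7, 2, 16, 5, 1, 15, 9, 4]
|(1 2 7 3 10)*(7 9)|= 6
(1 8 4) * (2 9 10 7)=(1 8 4)(2 9 10 7)=[0, 8, 9, 3, 1, 5, 6, 2, 4, 10, 7]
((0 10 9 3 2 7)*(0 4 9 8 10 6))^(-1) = [6, 1, 3, 9, 7, 5, 0, 2, 10, 4, 8] = (0 6)(2 3 9 4 7)(8 10)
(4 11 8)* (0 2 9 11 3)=(0 2 9 11 8 4 3)=[2, 1, 9, 0, 3, 5, 6, 7, 4, 11, 10, 8]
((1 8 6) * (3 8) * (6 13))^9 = (1 6 13 8 3) = [0, 6, 2, 1, 4, 5, 13, 7, 3, 9, 10, 11, 12, 8]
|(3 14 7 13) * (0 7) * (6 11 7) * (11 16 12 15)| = 10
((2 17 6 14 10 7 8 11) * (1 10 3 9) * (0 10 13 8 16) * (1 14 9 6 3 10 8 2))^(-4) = (0 14 17 11 7 6 13)(1 16 9 2 8 10 3) = [14, 16, 8, 1, 4, 5, 13, 6, 10, 2, 3, 7, 12, 0, 17, 15, 9, 11]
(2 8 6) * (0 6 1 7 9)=(0 6 2 8 1 7 9)=[6, 7, 8, 3, 4, 5, 2, 9, 1, 0]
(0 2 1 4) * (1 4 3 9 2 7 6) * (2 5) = (0 7 6 1 3 9 5 2 4) = [7, 3, 4, 9, 0, 2, 1, 6, 8, 5]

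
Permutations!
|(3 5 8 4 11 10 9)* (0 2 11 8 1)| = 8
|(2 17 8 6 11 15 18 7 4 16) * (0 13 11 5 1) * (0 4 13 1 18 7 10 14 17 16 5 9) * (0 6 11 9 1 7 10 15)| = |(0 7 13 9 6 1 4 5 18 15 10 14 17 8 11)(2 16)| = 30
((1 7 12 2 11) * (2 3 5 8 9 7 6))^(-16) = (3 8 7)(5 9 12) = [0, 1, 2, 8, 4, 9, 6, 3, 7, 12, 10, 11, 5]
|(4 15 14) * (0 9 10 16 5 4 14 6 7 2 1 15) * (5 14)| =35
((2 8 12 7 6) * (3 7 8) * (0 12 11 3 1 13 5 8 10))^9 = (13) = [0, 1, 2, 3, 4, 5, 6, 7, 8, 9, 10, 11, 12, 13]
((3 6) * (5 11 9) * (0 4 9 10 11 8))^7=(0 9 8 4 5)(3 6)(10 11)=[9, 1, 2, 6, 5, 0, 3, 7, 4, 8, 11, 10]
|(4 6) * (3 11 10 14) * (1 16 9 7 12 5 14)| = |(1 16 9 7 12 5 14 3 11 10)(4 6)| = 10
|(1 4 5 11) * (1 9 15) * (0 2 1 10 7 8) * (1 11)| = |(0 2 11 9 15 10 7 8)(1 4 5)| = 24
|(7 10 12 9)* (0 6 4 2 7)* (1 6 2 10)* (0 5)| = 10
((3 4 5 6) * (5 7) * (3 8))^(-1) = (3 8 6 5 7 4) = [0, 1, 2, 8, 3, 7, 5, 4, 6]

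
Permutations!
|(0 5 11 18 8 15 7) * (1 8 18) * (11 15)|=|(18)(0 5 15 7)(1 8 11)|=12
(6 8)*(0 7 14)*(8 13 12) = (0 7 14)(6 13 12 8) = [7, 1, 2, 3, 4, 5, 13, 14, 6, 9, 10, 11, 8, 12, 0]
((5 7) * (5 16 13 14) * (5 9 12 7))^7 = (7 16 13 14 9 12) = [0, 1, 2, 3, 4, 5, 6, 16, 8, 12, 10, 11, 7, 14, 9, 15, 13]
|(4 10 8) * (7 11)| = 6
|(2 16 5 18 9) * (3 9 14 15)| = 8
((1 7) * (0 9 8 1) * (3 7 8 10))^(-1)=(0 7 3 10 9)(1 8)=[7, 8, 2, 10, 4, 5, 6, 3, 1, 0, 9]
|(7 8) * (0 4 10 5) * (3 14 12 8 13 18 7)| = |(0 4 10 5)(3 14 12 8)(7 13 18)| = 12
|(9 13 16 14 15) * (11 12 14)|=7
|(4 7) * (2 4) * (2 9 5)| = 5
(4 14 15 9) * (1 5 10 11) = [0, 5, 2, 3, 14, 10, 6, 7, 8, 4, 11, 1, 12, 13, 15, 9] = (1 5 10 11)(4 14 15 9)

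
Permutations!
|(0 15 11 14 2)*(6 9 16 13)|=|(0 15 11 14 2)(6 9 16 13)|=20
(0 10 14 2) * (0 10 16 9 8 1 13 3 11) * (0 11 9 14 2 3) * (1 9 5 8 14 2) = (0 16 2 10 1 13)(3 5 8 9 14) = [16, 13, 10, 5, 4, 8, 6, 7, 9, 14, 1, 11, 12, 0, 3, 15, 2]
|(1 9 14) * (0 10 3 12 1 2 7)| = 9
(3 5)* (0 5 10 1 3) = (0 5)(1 3 10) = [5, 3, 2, 10, 4, 0, 6, 7, 8, 9, 1]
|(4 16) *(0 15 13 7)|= |(0 15 13 7)(4 16)|= 4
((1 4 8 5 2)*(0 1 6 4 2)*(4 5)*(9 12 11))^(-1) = [5, 0, 1, 3, 8, 6, 2, 7, 4, 11, 10, 12, 9] = (0 5 6 2 1)(4 8)(9 11 12)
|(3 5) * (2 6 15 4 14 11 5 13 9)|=|(2 6 15 4 14 11 5 3 13 9)|=10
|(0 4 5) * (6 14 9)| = 3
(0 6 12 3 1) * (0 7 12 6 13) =[13, 7, 2, 1, 4, 5, 6, 12, 8, 9, 10, 11, 3, 0] =(0 13)(1 7 12 3)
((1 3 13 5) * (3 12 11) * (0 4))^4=[0, 13, 2, 12, 4, 3, 6, 7, 8, 9, 10, 1, 5, 11]=(1 13 11)(3 12 5)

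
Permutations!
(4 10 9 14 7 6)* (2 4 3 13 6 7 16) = (2 4 10 9 14 16)(3 13 6) = [0, 1, 4, 13, 10, 5, 3, 7, 8, 14, 9, 11, 12, 6, 16, 15, 2]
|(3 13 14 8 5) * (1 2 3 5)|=|(1 2 3 13 14 8)|=6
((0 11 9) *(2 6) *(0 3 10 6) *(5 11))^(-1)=(0 2 6 10 3 9 11 5)=[2, 1, 6, 9, 4, 0, 10, 7, 8, 11, 3, 5]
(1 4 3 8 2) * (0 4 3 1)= [4, 3, 0, 8, 1, 5, 6, 7, 2]= (0 4 1 3 8 2)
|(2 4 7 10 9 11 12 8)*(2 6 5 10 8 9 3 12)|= |(2 4 7 8 6 5 10 3 12 9 11)|= 11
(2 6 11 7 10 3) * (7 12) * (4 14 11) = [0, 1, 6, 2, 14, 5, 4, 10, 8, 9, 3, 12, 7, 13, 11] = (2 6 4 14 11 12 7 10 3)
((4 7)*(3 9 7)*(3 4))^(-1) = (3 7 9) = [0, 1, 2, 7, 4, 5, 6, 9, 8, 3]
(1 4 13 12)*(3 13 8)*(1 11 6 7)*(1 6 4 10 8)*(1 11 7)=(1 10 8 3 13 12 7 6)(4 11)=[0, 10, 2, 13, 11, 5, 1, 6, 3, 9, 8, 4, 7, 12]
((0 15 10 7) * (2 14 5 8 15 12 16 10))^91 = (0 12 16 10 7)(2 14 5 8 15) = [12, 1, 14, 3, 4, 8, 6, 0, 15, 9, 7, 11, 16, 13, 5, 2, 10]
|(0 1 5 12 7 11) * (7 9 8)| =|(0 1 5 12 9 8 7 11)| =8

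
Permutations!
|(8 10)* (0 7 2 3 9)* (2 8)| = 7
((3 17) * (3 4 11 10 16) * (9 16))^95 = (3 10 17 9 4 16 11) = [0, 1, 2, 10, 16, 5, 6, 7, 8, 4, 17, 3, 12, 13, 14, 15, 11, 9]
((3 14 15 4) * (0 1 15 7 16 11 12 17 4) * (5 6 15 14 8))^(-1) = (0 15 6 5 8 3 4 17 12 11 16 7 14 1) = [15, 0, 2, 4, 17, 8, 5, 14, 3, 9, 10, 16, 11, 13, 1, 6, 7, 12]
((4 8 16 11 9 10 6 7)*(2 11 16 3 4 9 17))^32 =[0, 1, 17, 8, 3, 5, 6, 7, 4, 9, 10, 2, 12, 13, 14, 15, 16, 11] =(2 17 11)(3 8 4)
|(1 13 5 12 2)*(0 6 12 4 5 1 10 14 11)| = |(0 6 12 2 10 14 11)(1 13)(4 5)| = 14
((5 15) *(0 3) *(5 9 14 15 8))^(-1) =(0 3)(5 8)(9 15 14) =[3, 1, 2, 0, 4, 8, 6, 7, 5, 15, 10, 11, 12, 13, 9, 14]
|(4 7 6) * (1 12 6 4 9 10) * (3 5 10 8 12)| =4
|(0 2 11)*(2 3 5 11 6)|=|(0 3 5 11)(2 6)|=4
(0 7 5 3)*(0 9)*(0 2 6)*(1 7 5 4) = (0 5 3 9 2 6)(1 7 4) = [5, 7, 6, 9, 1, 3, 0, 4, 8, 2]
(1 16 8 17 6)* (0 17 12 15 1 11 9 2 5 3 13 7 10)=(0 17 6 11 9 2 5 3 13 7 10)(1 16 8 12 15)=[17, 16, 5, 13, 4, 3, 11, 10, 12, 2, 0, 9, 15, 7, 14, 1, 8, 6]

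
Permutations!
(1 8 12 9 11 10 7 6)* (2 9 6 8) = (1 2 9 11 10 7 8 12 6) = [0, 2, 9, 3, 4, 5, 1, 8, 12, 11, 7, 10, 6]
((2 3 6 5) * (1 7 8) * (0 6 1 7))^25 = (0 6 5 2 3 1)(7 8) = [6, 0, 3, 1, 4, 2, 5, 8, 7]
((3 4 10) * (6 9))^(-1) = (3 10 4)(6 9) = [0, 1, 2, 10, 3, 5, 9, 7, 8, 6, 4]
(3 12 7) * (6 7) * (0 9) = [9, 1, 2, 12, 4, 5, 7, 3, 8, 0, 10, 11, 6] = (0 9)(3 12 6 7)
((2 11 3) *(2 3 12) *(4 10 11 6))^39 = (2 10)(4 12)(6 11) = [0, 1, 10, 3, 12, 5, 11, 7, 8, 9, 2, 6, 4]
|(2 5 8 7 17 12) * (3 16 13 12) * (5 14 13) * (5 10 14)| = |(2 5 8 7 17 3 16 10 14 13 12)| = 11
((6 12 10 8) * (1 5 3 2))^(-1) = (1 2 3 5)(6 8 10 12) = [0, 2, 3, 5, 4, 1, 8, 7, 10, 9, 12, 11, 6]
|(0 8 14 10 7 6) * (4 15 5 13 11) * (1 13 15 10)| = |(0 8 14 1 13 11 4 10 7 6)(5 15)| = 10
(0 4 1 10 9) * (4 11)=(0 11 4 1 10 9)=[11, 10, 2, 3, 1, 5, 6, 7, 8, 0, 9, 4]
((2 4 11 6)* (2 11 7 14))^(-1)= (2 14 7 4)(6 11)= [0, 1, 14, 3, 2, 5, 11, 4, 8, 9, 10, 6, 12, 13, 7]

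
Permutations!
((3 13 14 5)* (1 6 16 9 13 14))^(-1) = (1 13 9 16 6)(3 5 14) = [0, 13, 2, 5, 4, 14, 1, 7, 8, 16, 10, 11, 12, 9, 3, 15, 6]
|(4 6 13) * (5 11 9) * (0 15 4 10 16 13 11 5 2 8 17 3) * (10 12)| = 20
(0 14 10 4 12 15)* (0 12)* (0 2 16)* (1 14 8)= (0 8 1 14 10 4 2 16)(12 15)= [8, 14, 16, 3, 2, 5, 6, 7, 1, 9, 4, 11, 15, 13, 10, 12, 0]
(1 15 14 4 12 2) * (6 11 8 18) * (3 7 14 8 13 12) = (1 15 8 18 6 11 13 12 2)(3 7 14 4) = [0, 15, 1, 7, 3, 5, 11, 14, 18, 9, 10, 13, 2, 12, 4, 8, 16, 17, 6]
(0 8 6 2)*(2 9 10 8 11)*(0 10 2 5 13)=(0 11 5 13)(2 10 8 6 9)=[11, 1, 10, 3, 4, 13, 9, 7, 6, 2, 8, 5, 12, 0]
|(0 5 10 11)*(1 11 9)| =6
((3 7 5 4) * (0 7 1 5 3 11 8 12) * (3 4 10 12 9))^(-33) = (12) = [0, 1, 2, 3, 4, 5, 6, 7, 8, 9, 10, 11, 12]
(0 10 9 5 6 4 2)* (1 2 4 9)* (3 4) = (0 10 1 2)(3 4)(5 6 9) = [10, 2, 0, 4, 3, 6, 9, 7, 8, 5, 1]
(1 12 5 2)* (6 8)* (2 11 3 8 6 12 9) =(1 9 2)(3 8 12 5 11) =[0, 9, 1, 8, 4, 11, 6, 7, 12, 2, 10, 3, 5]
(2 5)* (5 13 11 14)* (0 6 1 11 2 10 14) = (0 6 1 11)(2 13)(5 10 14) = [6, 11, 13, 3, 4, 10, 1, 7, 8, 9, 14, 0, 12, 2, 5]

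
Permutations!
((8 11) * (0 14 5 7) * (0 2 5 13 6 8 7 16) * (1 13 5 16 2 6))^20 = [0, 1, 2, 3, 4, 5, 6, 7, 8, 9, 10, 11, 12, 13, 14, 15, 16] = (16)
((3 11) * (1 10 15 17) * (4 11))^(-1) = (1 17 15 10)(3 11 4) = [0, 17, 2, 11, 3, 5, 6, 7, 8, 9, 1, 4, 12, 13, 14, 10, 16, 15]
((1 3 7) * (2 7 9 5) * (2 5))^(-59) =[0, 3, 7, 9, 4, 5, 6, 1, 8, 2] =(1 3 9 2 7)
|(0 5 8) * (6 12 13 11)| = 12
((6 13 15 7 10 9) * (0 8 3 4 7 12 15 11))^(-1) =(0 11 13 6 9 10 7 4 3 8)(12 15) =[11, 1, 2, 8, 3, 5, 9, 4, 0, 10, 7, 13, 15, 6, 14, 12]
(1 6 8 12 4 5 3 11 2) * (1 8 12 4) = (1 6 12)(2 8 4 5 3 11) = [0, 6, 8, 11, 5, 3, 12, 7, 4, 9, 10, 2, 1]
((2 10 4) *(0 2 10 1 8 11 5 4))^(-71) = (0 2 1 8 11 5 4 10) = [2, 8, 1, 3, 10, 4, 6, 7, 11, 9, 0, 5]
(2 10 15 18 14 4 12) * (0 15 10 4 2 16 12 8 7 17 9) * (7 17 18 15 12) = (0 12 16 7 18 14 2 4 8 17 9) = [12, 1, 4, 3, 8, 5, 6, 18, 17, 0, 10, 11, 16, 13, 2, 15, 7, 9, 14]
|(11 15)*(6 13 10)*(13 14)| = 4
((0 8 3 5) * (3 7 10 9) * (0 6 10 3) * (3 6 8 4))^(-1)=[9, 1, 2, 4, 0, 3, 7, 8, 5, 10, 6]=(0 9 10 6 7 8 5 3 4)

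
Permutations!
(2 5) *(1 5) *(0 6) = (0 6)(1 5 2) = [6, 5, 1, 3, 4, 2, 0]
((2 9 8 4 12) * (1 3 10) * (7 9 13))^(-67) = (1 10 3)(2 9 12 7 4 13 8) = [0, 10, 9, 1, 13, 5, 6, 4, 2, 12, 3, 11, 7, 8]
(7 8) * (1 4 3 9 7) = [0, 4, 2, 9, 3, 5, 6, 8, 1, 7] = (1 4 3 9 7 8)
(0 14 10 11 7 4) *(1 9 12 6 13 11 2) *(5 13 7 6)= [14, 9, 1, 3, 0, 13, 7, 4, 8, 12, 2, 6, 5, 11, 10]= (0 14 10 2 1 9 12 5 13 11 6 7 4)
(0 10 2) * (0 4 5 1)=(0 10 2 4 5 1)=[10, 0, 4, 3, 5, 1, 6, 7, 8, 9, 2]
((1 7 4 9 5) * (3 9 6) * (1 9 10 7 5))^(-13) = [0, 9, 2, 7, 3, 1, 10, 6, 8, 5, 4] = (1 9 5)(3 7 6 10 4)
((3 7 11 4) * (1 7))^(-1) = [0, 3, 2, 4, 11, 5, 6, 1, 8, 9, 10, 7] = (1 3 4 11 7)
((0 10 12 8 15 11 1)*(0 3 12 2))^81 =(1 8)(3 15)(11 12) =[0, 8, 2, 15, 4, 5, 6, 7, 1, 9, 10, 12, 11, 13, 14, 3]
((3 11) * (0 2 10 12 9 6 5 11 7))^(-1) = (0 7 3 11 5 6 9 12 10 2) = [7, 1, 0, 11, 4, 6, 9, 3, 8, 12, 2, 5, 10]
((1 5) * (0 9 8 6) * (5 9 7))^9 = (0 5 9 6 7 1 8) = [5, 8, 2, 3, 4, 9, 7, 1, 0, 6]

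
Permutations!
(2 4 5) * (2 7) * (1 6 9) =(1 6 9)(2 4 5 7) =[0, 6, 4, 3, 5, 7, 9, 2, 8, 1]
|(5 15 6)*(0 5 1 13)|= |(0 5 15 6 1 13)|= 6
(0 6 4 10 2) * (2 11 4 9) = (0 6 9 2)(4 10 11) = [6, 1, 0, 3, 10, 5, 9, 7, 8, 2, 11, 4]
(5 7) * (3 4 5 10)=(3 4 5 7 10)=[0, 1, 2, 4, 5, 7, 6, 10, 8, 9, 3]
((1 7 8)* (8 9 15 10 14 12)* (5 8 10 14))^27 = (15) = [0, 1, 2, 3, 4, 5, 6, 7, 8, 9, 10, 11, 12, 13, 14, 15]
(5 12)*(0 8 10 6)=(0 8 10 6)(5 12)=[8, 1, 2, 3, 4, 12, 0, 7, 10, 9, 6, 11, 5]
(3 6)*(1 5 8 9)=(1 5 8 9)(3 6)=[0, 5, 2, 6, 4, 8, 3, 7, 9, 1]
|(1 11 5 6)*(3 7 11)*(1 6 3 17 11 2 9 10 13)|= |(1 17 11 5 3 7 2 9 10 13)|= 10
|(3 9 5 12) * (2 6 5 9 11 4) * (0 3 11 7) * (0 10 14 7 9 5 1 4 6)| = 30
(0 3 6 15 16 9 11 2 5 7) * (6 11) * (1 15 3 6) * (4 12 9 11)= (0 6 3 4 12 9 1 15 16 11 2 5 7)= [6, 15, 5, 4, 12, 7, 3, 0, 8, 1, 10, 2, 9, 13, 14, 16, 11]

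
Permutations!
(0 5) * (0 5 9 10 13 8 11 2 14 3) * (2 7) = [9, 1, 14, 0, 4, 5, 6, 2, 11, 10, 13, 7, 12, 8, 3] = (0 9 10 13 8 11 7 2 14 3)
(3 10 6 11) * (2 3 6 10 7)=(2 3 7)(6 11)=[0, 1, 3, 7, 4, 5, 11, 2, 8, 9, 10, 6]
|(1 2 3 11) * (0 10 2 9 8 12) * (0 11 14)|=|(0 10 2 3 14)(1 9 8 12 11)|=5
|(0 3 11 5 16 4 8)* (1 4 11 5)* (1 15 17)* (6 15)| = 11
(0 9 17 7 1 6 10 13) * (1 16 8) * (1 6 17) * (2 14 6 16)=(0 9 1 17 7 2 14 6 10 13)(8 16)=[9, 17, 14, 3, 4, 5, 10, 2, 16, 1, 13, 11, 12, 0, 6, 15, 8, 7]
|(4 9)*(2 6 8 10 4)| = |(2 6 8 10 4 9)| = 6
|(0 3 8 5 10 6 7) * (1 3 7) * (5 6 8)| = 6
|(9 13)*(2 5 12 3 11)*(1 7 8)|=|(1 7 8)(2 5 12 3 11)(9 13)|=30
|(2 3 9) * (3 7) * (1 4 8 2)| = |(1 4 8 2 7 3 9)| = 7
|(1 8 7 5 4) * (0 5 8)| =4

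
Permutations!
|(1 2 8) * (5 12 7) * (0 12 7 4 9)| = 12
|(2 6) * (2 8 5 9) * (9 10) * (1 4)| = |(1 4)(2 6 8 5 10 9)| = 6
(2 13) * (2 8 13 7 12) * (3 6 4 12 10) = (2 7 10 3 6 4 12)(8 13) = [0, 1, 7, 6, 12, 5, 4, 10, 13, 9, 3, 11, 2, 8]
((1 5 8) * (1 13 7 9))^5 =(1 9 7 13 8 5) =[0, 9, 2, 3, 4, 1, 6, 13, 5, 7, 10, 11, 12, 8]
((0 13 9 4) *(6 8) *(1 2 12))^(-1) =(0 4 9 13)(1 12 2)(6 8) =[4, 12, 1, 3, 9, 5, 8, 7, 6, 13, 10, 11, 2, 0]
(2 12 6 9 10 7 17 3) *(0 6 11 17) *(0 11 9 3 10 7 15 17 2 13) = (0 6 3 13)(2 12 9 7 11)(10 15 17) = [6, 1, 12, 13, 4, 5, 3, 11, 8, 7, 15, 2, 9, 0, 14, 17, 16, 10]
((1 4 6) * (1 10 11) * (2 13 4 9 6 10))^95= [0, 11, 6, 3, 13, 5, 9, 7, 8, 1, 4, 10, 12, 2]= (1 11 10 4 13 2 6 9)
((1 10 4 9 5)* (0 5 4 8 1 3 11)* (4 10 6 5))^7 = (0 5 8 4 3 1 9 11 6 10) = [5, 9, 2, 1, 3, 8, 10, 7, 4, 11, 0, 6]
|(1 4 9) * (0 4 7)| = 5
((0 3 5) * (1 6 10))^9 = [0, 1, 2, 3, 4, 5, 6, 7, 8, 9, 10] = (10)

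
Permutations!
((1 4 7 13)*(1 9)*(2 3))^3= (1 13 4 9 7)(2 3)= [0, 13, 3, 2, 9, 5, 6, 1, 8, 7, 10, 11, 12, 4]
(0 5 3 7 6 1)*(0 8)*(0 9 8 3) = (0 5)(1 3 7 6)(8 9) = [5, 3, 2, 7, 4, 0, 1, 6, 9, 8]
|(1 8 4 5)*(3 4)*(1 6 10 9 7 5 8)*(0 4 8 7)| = |(0 4 7 5 6 10 9)(3 8)| = 14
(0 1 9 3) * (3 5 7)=(0 1 9 5 7 3)=[1, 9, 2, 0, 4, 7, 6, 3, 8, 5]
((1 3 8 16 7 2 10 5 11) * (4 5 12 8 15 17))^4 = [0, 4, 16, 5, 3, 15, 6, 8, 10, 9, 7, 17, 2, 13, 14, 11, 12, 1] = (1 4 3 5 15 11 17)(2 16 12)(7 8 10)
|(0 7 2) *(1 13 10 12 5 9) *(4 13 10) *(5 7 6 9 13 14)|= |(0 6 9 1 10 12 7 2)(4 14 5 13)|= 8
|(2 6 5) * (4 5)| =4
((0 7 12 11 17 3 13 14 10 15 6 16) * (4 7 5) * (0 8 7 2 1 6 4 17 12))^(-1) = (0 7 8 16 6 1 2 4 15 10 14 13 3 17 5)(11 12) = [7, 2, 4, 17, 15, 0, 1, 8, 16, 9, 14, 12, 11, 3, 13, 10, 6, 5]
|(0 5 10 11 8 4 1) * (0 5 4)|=7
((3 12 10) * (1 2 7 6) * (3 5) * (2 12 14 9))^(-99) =[0, 12, 7, 14, 4, 3, 1, 6, 8, 2, 5, 11, 10, 13, 9] =(1 12 10 5 3 14 9 2 7 6)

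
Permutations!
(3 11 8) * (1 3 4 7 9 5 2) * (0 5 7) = (0 5 2 1 3 11 8 4)(7 9) = [5, 3, 1, 11, 0, 2, 6, 9, 4, 7, 10, 8]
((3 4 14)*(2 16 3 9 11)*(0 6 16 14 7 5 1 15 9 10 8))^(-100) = (0 7 11)(1 14 16)(2 6 5)(3 15 10)(4 9 8) = [7, 14, 6, 15, 9, 2, 5, 11, 4, 8, 3, 0, 12, 13, 16, 10, 1]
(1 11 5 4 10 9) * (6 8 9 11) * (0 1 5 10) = [1, 6, 2, 3, 0, 4, 8, 7, 9, 5, 11, 10] = (0 1 6 8 9 5 4)(10 11)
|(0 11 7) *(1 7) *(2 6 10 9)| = |(0 11 1 7)(2 6 10 9)| = 4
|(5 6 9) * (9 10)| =|(5 6 10 9)| =4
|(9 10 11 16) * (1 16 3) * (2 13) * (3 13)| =|(1 16 9 10 11 13 2 3)| =8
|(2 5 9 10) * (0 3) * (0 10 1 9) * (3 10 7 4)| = 12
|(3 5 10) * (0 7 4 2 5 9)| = |(0 7 4 2 5 10 3 9)| = 8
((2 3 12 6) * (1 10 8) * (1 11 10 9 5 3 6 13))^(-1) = (1 13 12 3 5 9)(2 6)(8 10 11) = [0, 13, 6, 5, 4, 9, 2, 7, 10, 1, 11, 8, 3, 12]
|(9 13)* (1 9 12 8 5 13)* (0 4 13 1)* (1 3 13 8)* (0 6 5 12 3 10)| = |(0 4 8 12 1 9 6 5 10)(3 13)| = 18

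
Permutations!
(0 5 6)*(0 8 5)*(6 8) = (5 8) = [0, 1, 2, 3, 4, 8, 6, 7, 5]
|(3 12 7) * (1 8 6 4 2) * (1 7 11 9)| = 10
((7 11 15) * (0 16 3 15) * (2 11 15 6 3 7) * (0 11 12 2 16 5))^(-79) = (0 5)(2 12)(3 6)(7 16 15) = [5, 1, 12, 6, 4, 0, 3, 16, 8, 9, 10, 11, 2, 13, 14, 7, 15]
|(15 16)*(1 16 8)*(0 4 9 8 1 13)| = 15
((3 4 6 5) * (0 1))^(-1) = (0 1)(3 5 6 4) = [1, 0, 2, 5, 3, 6, 4]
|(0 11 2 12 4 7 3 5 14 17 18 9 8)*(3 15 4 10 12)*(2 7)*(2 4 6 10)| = |(0 11 7 15 6 10 12 2 3 5 14 17 18 9 8)| = 15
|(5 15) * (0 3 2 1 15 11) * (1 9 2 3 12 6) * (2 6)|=9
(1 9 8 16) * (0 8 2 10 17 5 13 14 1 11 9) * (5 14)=(0 8 16 11 9 2 10 17 14 1)(5 13)=[8, 0, 10, 3, 4, 13, 6, 7, 16, 2, 17, 9, 12, 5, 1, 15, 11, 14]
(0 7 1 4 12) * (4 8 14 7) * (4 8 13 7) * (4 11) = [8, 13, 2, 3, 12, 5, 6, 1, 14, 9, 10, 4, 0, 7, 11] = (0 8 14 11 4 12)(1 13 7)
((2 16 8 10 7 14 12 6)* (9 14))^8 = (2 6 12 14 9 7 10 8 16) = [0, 1, 6, 3, 4, 5, 12, 10, 16, 7, 8, 11, 14, 13, 9, 15, 2]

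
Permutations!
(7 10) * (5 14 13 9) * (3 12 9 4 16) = (3 12 9 5 14 13 4 16)(7 10) = [0, 1, 2, 12, 16, 14, 6, 10, 8, 5, 7, 11, 9, 4, 13, 15, 3]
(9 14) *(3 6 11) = [0, 1, 2, 6, 4, 5, 11, 7, 8, 14, 10, 3, 12, 13, 9] = (3 6 11)(9 14)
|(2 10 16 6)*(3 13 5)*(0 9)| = |(0 9)(2 10 16 6)(3 13 5)| = 12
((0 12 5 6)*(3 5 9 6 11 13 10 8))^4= [0, 1, 2, 10, 4, 8, 6, 7, 13, 9, 11, 3, 12, 5]= (3 10 11)(5 8 13)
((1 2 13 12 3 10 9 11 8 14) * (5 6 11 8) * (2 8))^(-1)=[0, 14, 9, 12, 4, 11, 5, 7, 1, 10, 3, 6, 13, 2, 8]=(1 14 8)(2 9 10 3 12 13)(5 11 6)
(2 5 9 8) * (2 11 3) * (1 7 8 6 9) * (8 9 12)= (1 7 9 6 12 8 11 3 2 5)= [0, 7, 5, 2, 4, 1, 12, 9, 11, 6, 10, 3, 8]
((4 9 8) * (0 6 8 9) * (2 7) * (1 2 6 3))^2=[1, 7, 6, 2, 3, 5, 4, 8, 0, 9]=(9)(0 1 7 8)(2 6 4 3)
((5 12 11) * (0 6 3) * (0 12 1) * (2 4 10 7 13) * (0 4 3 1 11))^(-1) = [12, 6, 13, 2, 1, 11, 0, 10, 8, 9, 4, 5, 3, 7] = (0 12 3 2 13 7 10 4 1 6)(5 11)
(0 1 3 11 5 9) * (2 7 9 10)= (0 1 3 11 5 10 2 7 9)= [1, 3, 7, 11, 4, 10, 6, 9, 8, 0, 2, 5]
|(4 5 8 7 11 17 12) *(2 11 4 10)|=|(2 11 17 12 10)(4 5 8 7)|=20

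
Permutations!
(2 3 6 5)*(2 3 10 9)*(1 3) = [0, 3, 10, 6, 4, 1, 5, 7, 8, 2, 9] = (1 3 6 5)(2 10 9)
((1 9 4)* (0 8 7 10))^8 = (10)(1 4 9) = [0, 4, 2, 3, 9, 5, 6, 7, 8, 1, 10]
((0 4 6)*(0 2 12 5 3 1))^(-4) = (0 12)(1 2)(3 6)(4 5) = [12, 2, 1, 6, 5, 4, 3, 7, 8, 9, 10, 11, 0]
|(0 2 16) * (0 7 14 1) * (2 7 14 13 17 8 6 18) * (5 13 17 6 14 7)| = |(0 5 13 6 18 2 16 7 17 8 14 1)| = 12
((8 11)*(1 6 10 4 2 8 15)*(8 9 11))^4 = [0, 2, 1, 3, 15, 5, 9, 7, 8, 6, 11, 10, 12, 13, 14, 4] = (1 2)(4 15)(6 9)(10 11)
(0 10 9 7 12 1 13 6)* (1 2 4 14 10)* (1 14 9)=(0 14 10 1 13 6)(2 4 9 7 12)=[14, 13, 4, 3, 9, 5, 0, 12, 8, 7, 1, 11, 2, 6, 10]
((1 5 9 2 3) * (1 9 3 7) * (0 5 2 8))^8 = (0 9 5 8 3)(1 7 2) = [9, 7, 1, 0, 4, 8, 6, 2, 3, 5]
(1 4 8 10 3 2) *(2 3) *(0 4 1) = [4, 1, 0, 3, 8, 5, 6, 7, 10, 9, 2] = (0 4 8 10 2)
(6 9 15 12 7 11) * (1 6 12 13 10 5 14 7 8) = (1 6 9 15 13 10 5 14 7 11 12 8) = [0, 6, 2, 3, 4, 14, 9, 11, 1, 15, 5, 12, 8, 10, 7, 13]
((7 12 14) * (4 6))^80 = [0, 1, 2, 3, 4, 5, 6, 14, 8, 9, 10, 11, 7, 13, 12] = (7 14 12)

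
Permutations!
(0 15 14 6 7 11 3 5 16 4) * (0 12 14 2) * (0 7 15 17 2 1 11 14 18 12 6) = [17, 11, 7, 5, 6, 16, 15, 14, 8, 9, 10, 3, 18, 13, 0, 1, 4, 2, 12] = (0 17 2 7 14)(1 11 3 5 16 4 6 15)(12 18)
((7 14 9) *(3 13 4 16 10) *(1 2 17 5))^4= [0, 1, 2, 10, 13, 5, 6, 14, 8, 7, 16, 11, 12, 3, 9, 15, 4, 17]= (17)(3 10 16 4 13)(7 14 9)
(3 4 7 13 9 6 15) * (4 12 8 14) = (3 12 8 14 4 7 13 9 6 15) = [0, 1, 2, 12, 7, 5, 15, 13, 14, 6, 10, 11, 8, 9, 4, 3]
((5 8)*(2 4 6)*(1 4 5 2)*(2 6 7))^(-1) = (1 6 8 5 2 7 4) = [0, 6, 7, 3, 1, 2, 8, 4, 5]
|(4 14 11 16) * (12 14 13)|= |(4 13 12 14 11 16)|= 6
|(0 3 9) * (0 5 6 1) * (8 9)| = |(0 3 8 9 5 6 1)| = 7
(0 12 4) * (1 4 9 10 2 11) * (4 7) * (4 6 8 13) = (0 12 9 10 2 11 1 7 6 8 13 4) = [12, 7, 11, 3, 0, 5, 8, 6, 13, 10, 2, 1, 9, 4]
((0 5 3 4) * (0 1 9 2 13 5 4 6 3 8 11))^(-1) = (0 11 8 5 13 2 9 1 4)(3 6) = [11, 4, 9, 6, 0, 13, 3, 7, 5, 1, 10, 8, 12, 2]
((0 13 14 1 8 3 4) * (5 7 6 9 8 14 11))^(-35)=(0 6)(1 14)(3 5)(4 7)(8 11)(9 13)=[6, 14, 2, 5, 7, 3, 0, 4, 11, 13, 10, 8, 12, 9, 1]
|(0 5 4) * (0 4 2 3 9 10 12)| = |(0 5 2 3 9 10 12)| = 7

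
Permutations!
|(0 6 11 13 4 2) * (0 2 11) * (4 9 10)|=|(0 6)(4 11 13 9 10)|=10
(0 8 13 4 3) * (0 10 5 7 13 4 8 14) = [14, 1, 2, 10, 3, 7, 6, 13, 4, 9, 5, 11, 12, 8, 0] = (0 14)(3 10 5 7 13 8 4)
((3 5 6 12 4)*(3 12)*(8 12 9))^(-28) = [0, 1, 2, 6, 4, 3, 5, 7, 8, 9, 10, 11, 12] = (12)(3 6 5)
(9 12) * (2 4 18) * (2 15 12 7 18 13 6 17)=(2 4 13 6 17)(7 18 15 12 9)=[0, 1, 4, 3, 13, 5, 17, 18, 8, 7, 10, 11, 9, 6, 14, 12, 16, 2, 15]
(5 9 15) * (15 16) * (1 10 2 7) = (1 10 2 7)(5 9 16 15) = [0, 10, 7, 3, 4, 9, 6, 1, 8, 16, 2, 11, 12, 13, 14, 5, 15]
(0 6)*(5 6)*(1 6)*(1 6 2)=(0 5 6)(1 2)=[5, 2, 1, 3, 4, 6, 0]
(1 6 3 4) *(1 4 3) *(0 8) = (0 8)(1 6) = [8, 6, 2, 3, 4, 5, 1, 7, 0]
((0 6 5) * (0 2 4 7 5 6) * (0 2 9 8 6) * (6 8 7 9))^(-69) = (0 2 4 9 7 5 6) = [2, 1, 4, 3, 9, 6, 0, 5, 8, 7]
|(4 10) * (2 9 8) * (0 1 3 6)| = |(0 1 3 6)(2 9 8)(4 10)| = 12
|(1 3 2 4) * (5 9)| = 4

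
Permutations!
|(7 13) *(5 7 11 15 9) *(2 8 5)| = 8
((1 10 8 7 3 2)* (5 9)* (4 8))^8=(1 10 4 8 7 3 2)=[0, 10, 1, 2, 8, 5, 6, 3, 7, 9, 4]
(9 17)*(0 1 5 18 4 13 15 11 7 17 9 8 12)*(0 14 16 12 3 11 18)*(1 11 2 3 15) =(0 11 7 17 8 15 18 4 13 1 5)(2 3)(12 14 16) =[11, 5, 3, 2, 13, 0, 6, 17, 15, 9, 10, 7, 14, 1, 16, 18, 12, 8, 4]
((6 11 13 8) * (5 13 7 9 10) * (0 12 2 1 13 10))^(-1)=(0 9 7 11 6 8 13 1 2 12)(5 10)=[9, 2, 12, 3, 4, 10, 8, 11, 13, 7, 5, 6, 0, 1]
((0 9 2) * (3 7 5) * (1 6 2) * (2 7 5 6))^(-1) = (0 2 1 9)(3 5)(6 7) = [2, 9, 1, 5, 4, 3, 7, 6, 8, 0]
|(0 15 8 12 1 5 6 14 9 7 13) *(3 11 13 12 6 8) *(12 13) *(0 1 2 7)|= |(0 15 3 11 12 2 7 13 1 5 8 6 14 9)|= 14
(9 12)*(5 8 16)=[0, 1, 2, 3, 4, 8, 6, 7, 16, 12, 10, 11, 9, 13, 14, 15, 5]=(5 8 16)(9 12)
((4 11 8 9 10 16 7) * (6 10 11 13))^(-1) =[0, 1, 2, 3, 7, 5, 13, 16, 11, 8, 6, 9, 12, 4, 14, 15, 10] =(4 7 16 10 6 13)(8 11 9)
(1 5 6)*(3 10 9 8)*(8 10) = (1 5 6)(3 8)(9 10) = [0, 5, 2, 8, 4, 6, 1, 7, 3, 10, 9]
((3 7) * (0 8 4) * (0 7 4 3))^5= (8)= [0, 1, 2, 3, 4, 5, 6, 7, 8]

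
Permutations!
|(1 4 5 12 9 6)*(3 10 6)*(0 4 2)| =|(0 4 5 12 9 3 10 6 1 2)| =10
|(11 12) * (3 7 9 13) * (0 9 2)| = |(0 9 13 3 7 2)(11 12)| = 6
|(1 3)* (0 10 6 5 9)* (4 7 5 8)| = 8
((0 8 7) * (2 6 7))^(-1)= (0 7 6 2 8)= [7, 1, 8, 3, 4, 5, 2, 6, 0]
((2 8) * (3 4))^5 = (2 8)(3 4) = [0, 1, 8, 4, 3, 5, 6, 7, 2]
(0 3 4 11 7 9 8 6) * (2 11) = [3, 1, 11, 4, 2, 5, 0, 9, 6, 8, 10, 7] = (0 3 4 2 11 7 9 8 6)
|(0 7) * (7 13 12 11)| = 5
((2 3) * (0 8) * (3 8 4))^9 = [8, 1, 3, 4, 0, 5, 6, 7, 2] = (0 8 2 3 4)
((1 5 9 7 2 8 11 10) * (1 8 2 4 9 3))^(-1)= (1 3 5)(4 7 9)(8 10 11)= [0, 3, 2, 5, 7, 1, 6, 9, 10, 4, 11, 8]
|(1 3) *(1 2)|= 3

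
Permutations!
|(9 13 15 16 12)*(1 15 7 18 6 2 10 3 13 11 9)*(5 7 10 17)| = 12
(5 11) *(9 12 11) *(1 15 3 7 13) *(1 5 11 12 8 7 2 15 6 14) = [0, 6, 15, 2, 4, 9, 14, 13, 7, 8, 10, 11, 12, 5, 1, 3] = (1 6 14)(2 15 3)(5 9 8 7 13)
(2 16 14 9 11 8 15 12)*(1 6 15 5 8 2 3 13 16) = (1 6 15 12 3 13 16 14 9 11 2)(5 8) = [0, 6, 1, 13, 4, 8, 15, 7, 5, 11, 10, 2, 3, 16, 9, 12, 14]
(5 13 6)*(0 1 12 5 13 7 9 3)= (0 1 12 5 7 9 3)(6 13)= [1, 12, 2, 0, 4, 7, 13, 9, 8, 3, 10, 11, 5, 6]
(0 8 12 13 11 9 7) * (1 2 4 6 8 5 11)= (0 5 11 9 7)(1 2 4 6 8 12 13)= [5, 2, 4, 3, 6, 11, 8, 0, 12, 7, 10, 9, 13, 1]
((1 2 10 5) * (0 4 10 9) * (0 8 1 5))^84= (10)= [0, 1, 2, 3, 4, 5, 6, 7, 8, 9, 10]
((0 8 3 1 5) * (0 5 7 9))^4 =(0 7 3)(1 8 9) =[7, 8, 2, 0, 4, 5, 6, 3, 9, 1]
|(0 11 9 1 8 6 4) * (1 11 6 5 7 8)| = 6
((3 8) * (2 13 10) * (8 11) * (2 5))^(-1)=(2 5 10 13)(3 8 11)=[0, 1, 5, 8, 4, 10, 6, 7, 11, 9, 13, 3, 12, 2]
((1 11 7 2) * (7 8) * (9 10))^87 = (1 8 2 11 7)(9 10) = [0, 8, 11, 3, 4, 5, 6, 1, 2, 10, 9, 7]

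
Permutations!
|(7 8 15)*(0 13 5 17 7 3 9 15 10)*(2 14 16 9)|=|(0 13 5 17 7 8 10)(2 14 16 9 15 3)|=42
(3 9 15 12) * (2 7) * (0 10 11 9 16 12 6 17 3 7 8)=(0 10 11 9 15 6 17 3 16 12 7 2 8)=[10, 1, 8, 16, 4, 5, 17, 2, 0, 15, 11, 9, 7, 13, 14, 6, 12, 3]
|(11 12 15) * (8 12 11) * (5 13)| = |(5 13)(8 12 15)| = 6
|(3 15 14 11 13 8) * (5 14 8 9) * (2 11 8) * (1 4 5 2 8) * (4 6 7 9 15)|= 13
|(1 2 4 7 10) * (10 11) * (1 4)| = 4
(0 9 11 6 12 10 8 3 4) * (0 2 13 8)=[9, 1, 13, 4, 2, 5, 12, 7, 3, 11, 0, 6, 10, 8]=(0 9 11 6 12 10)(2 13 8 3 4)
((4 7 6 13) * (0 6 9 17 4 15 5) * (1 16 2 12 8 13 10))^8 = (17)(0 13 2 10 5 8 16 6 15 12 1) = [13, 0, 10, 3, 4, 8, 15, 7, 16, 9, 5, 11, 1, 2, 14, 12, 6, 17]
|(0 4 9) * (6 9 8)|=|(0 4 8 6 9)|=5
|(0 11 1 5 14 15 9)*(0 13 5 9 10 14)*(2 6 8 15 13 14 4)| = |(0 11 1 9 14 13 5)(2 6 8 15 10 4)| = 42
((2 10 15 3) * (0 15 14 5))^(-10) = (0 10 15 14 3 5 2) = [10, 1, 0, 5, 4, 2, 6, 7, 8, 9, 15, 11, 12, 13, 3, 14]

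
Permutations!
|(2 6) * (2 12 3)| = 4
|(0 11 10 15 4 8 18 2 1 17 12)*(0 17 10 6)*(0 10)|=|(0 11 6 10 15 4 8 18 2 1)(12 17)|=10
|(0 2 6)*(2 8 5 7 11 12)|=8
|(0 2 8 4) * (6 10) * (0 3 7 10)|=|(0 2 8 4 3 7 10 6)|=8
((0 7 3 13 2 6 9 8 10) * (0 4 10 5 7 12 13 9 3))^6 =(0 9 13 5 6)(2 7 3 12 8) =[9, 1, 7, 12, 4, 6, 0, 3, 2, 13, 10, 11, 8, 5]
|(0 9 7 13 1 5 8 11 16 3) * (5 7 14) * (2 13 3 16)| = |(16)(0 9 14 5 8 11 2 13 1 7 3)| = 11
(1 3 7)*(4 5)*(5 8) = (1 3 7)(4 8 5) = [0, 3, 2, 7, 8, 4, 6, 1, 5]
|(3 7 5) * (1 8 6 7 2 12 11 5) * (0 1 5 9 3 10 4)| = |(0 1 8 6 7 5 10 4)(2 12 11 9 3)| = 40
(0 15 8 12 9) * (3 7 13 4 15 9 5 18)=(0 9)(3 7 13 4 15 8 12 5 18)=[9, 1, 2, 7, 15, 18, 6, 13, 12, 0, 10, 11, 5, 4, 14, 8, 16, 17, 3]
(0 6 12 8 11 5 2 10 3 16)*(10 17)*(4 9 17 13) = (0 6 12 8 11 5 2 13 4 9 17 10 3 16) = [6, 1, 13, 16, 9, 2, 12, 7, 11, 17, 3, 5, 8, 4, 14, 15, 0, 10]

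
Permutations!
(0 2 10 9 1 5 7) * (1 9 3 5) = (0 2 10 3 5 7) = [2, 1, 10, 5, 4, 7, 6, 0, 8, 9, 3]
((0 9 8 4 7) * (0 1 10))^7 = (10) = [0, 1, 2, 3, 4, 5, 6, 7, 8, 9, 10]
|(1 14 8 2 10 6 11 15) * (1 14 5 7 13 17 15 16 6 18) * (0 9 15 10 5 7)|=42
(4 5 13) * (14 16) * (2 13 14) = [0, 1, 13, 3, 5, 14, 6, 7, 8, 9, 10, 11, 12, 4, 16, 15, 2] = (2 13 4 5 14 16)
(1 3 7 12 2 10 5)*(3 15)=[0, 15, 10, 7, 4, 1, 6, 12, 8, 9, 5, 11, 2, 13, 14, 3]=(1 15 3 7 12 2 10 5)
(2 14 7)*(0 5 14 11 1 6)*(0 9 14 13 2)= (0 5 13 2 11 1 6 9 14 7)= [5, 6, 11, 3, 4, 13, 9, 0, 8, 14, 10, 1, 12, 2, 7]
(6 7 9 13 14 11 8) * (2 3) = (2 3)(6 7 9 13 14 11 8) = [0, 1, 3, 2, 4, 5, 7, 9, 6, 13, 10, 8, 12, 14, 11]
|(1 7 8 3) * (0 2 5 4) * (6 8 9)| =12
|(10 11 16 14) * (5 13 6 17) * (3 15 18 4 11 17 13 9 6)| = |(3 15 18 4 11 16 14 10 17 5 9 6 13)| = 13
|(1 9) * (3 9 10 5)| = 5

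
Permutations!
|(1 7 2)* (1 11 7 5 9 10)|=12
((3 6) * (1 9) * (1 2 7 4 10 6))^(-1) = [0, 3, 9, 6, 7, 5, 10, 2, 8, 1, 4] = (1 3 6 10 4 7 2 9)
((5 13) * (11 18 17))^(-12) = [0, 1, 2, 3, 4, 5, 6, 7, 8, 9, 10, 11, 12, 13, 14, 15, 16, 17, 18] = (18)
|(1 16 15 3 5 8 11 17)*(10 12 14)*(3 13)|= 9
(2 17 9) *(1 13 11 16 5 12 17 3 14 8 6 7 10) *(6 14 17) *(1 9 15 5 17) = [0, 13, 3, 1, 4, 12, 7, 10, 14, 2, 9, 16, 6, 11, 8, 5, 17, 15] = (1 13 11 16 17 15 5 12 6 7 10 9 2 3)(8 14)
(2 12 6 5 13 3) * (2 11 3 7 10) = (2 12 6 5 13 7 10)(3 11) = [0, 1, 12, 11, 4, 13, 5, 10, 8, 9, 2, 3, 6, 7]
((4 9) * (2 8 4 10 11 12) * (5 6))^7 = (12)(5 6) = [0, 1, 2, 3, 4, 6, 5, 7, 8, 9, 10, 11, 12]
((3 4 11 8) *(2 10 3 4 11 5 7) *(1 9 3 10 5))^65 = (1 4 8 11 3 9)(2 7 5) = [0, 4, 7, 9, 8, 2, 6, 5, 11, 1, 10, 3]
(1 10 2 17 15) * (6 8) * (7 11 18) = (1 10 2 17 15)(6 8)(7 11 18) = [0, 10, 17, 3, 4, 5, 8, 11, 6, 9, 2, 18, 12, 13, 14, 1, 16, 15, 7]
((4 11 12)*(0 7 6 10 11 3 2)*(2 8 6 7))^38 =(3 10 4 6 12 8 11) =[0, 1, 2, 10, 6, 5, 12, 7, 11, 9, 4, 3, 8]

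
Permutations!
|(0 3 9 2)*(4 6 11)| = 12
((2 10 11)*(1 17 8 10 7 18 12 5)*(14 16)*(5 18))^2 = [0, 8, 5, 3, 4, 17, 6, 1, 11, 9, 2, 7, 12, 13, 14, 15, 16, 10, 18] = (18)(1 8 11 7)(2 5 17 10)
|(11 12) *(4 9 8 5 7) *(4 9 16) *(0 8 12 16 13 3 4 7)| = 15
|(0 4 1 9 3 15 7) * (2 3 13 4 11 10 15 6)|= 60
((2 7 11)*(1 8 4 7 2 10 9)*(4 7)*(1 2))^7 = (11) = [0, 1, 2, 3, 4, 5, 6, 7, 8, 9, 10, 11]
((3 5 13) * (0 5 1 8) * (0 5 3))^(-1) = (0 13 5 8 1 3) = [13, 3, 2, 0, 4, 8, 6, 7, 1, 9, 10, 11, 12, 5]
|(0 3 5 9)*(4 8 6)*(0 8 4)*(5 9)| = 5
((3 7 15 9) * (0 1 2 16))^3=(0 16 2 1)(3 9 15 7)=[16, 0, 1, 9, 4, 5, 6, 3, 8, 15, 10, 11, 12, 13, 14, 7, 2]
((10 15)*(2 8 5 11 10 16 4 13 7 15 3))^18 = [0, 1, 2, 3, 15, 5, 6, 4, 8, 9, 10, 11, 12, 16, 14, 13, 7] = (4 15 13 16 7)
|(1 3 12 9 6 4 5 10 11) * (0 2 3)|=|(0 2 3 12 9 6 4 5 10 11 1)|=11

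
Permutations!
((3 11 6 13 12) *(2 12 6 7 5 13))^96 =(13) =[0, 1, 2, 3, 4, 5, 6, 7, 8, 9, 10, 11, 12, 13]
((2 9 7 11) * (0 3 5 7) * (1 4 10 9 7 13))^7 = [9, 13, 7, 0, 1, 3, 6, 11, 8, 10, 4, 2, 12, 5] = (0 9 10 4 1 13 5 3)(2 7 11)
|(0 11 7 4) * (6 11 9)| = |(0 9 6 11 7 4)| = 6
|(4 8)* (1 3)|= 2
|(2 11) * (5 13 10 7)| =|(2 11)(5 13 10 7)| =4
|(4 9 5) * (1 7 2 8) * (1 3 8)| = |(1 7 2)(3 8)(4 9 5)| = 6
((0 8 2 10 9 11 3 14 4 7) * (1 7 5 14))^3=(14)(0 10 3)(1 8 9)(2 11 7)=[10, 8, 11, 0, 4, 5, 6, 2, 9, 1, 3, 7, 12, 13, 14]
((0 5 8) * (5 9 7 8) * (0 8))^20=(0 7 9)=[7, 1, 2, 3, 4, 5, 6, 9, 8, 0]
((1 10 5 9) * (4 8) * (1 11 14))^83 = (1 14 11 9 5 10)(4 8) = [0, 14, 2, 3, 8, 10, 6, 7, 4, 5, 1, 9, 12, 13, 11]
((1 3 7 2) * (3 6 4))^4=(1 7 4)(2 3 6)=[0, 7, 3, 6, 1, 5, 2, 4]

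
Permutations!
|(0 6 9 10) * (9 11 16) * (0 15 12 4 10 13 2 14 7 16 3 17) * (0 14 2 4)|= |(0 6 11 3 17 14 7 16 9 13 4 10 15 12)|= 14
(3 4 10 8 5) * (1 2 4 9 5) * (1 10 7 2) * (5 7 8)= (2 4 8 10 5 3 9 7)= [0, 1, 4, 9, 8, 3, 6, 2, 10, 7, 5]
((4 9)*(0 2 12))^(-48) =(12) =[0, 1, 2, 3, 4, 5, 6, 7, 8, 9, 10, 11, 12]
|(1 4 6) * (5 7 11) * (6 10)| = 12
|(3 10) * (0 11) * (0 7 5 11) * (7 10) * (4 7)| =|(3 4 7 5 11 10)| =6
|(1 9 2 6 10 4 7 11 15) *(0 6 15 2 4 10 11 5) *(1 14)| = 11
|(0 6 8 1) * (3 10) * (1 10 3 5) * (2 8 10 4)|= 15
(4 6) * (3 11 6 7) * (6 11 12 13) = (3 12 13 6 4 7) = [0, 1, 2, 12, 7, 5, 4, 3, 8, 9, 10, 11, 13, 6]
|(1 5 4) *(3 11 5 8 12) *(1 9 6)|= 9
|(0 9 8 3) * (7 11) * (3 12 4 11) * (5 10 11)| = 10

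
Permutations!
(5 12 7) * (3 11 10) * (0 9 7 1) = (0 9 7 5 12 1)(3 11 10) = [9, 0, 2, 11, 4, 12, 6, 5, 8, 7, 3, 10, 1]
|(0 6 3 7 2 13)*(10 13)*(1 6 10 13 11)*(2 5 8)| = |(0 10 11 1 6 3 7 5 8 2 13)| = 11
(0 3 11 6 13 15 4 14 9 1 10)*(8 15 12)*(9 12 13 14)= (0 3 11 6 14 12 8 15 4 9 1 10)= [3, 10, 2, 11, 9, 5, 14, 7, 15, 1, 0, 6, 8, 13, 12, 4]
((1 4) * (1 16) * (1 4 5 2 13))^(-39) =(1 5 2 13)(4 16) =[0, 5, 13, 3, 16, 2, 6, 7, 8, 9, 10, 11, 12, 1, 14, 15, 4]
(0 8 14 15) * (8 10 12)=(0 10 12 8 14 15)=[10, 1, 2, 3, 4, 5, 6, 7, 14, 9, 12, 11, 8, 13, 15, 0]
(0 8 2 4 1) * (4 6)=(0 8 2 6 4 1)=[8, 0, 6, 3, 1, 5, 4, 7, 2]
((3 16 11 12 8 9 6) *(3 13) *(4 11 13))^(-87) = (16)(4 8)(6 12)(9 11) = [0, 1, 2, 3, 8, 5, 12, 7, 4, 11, 10, 9, 6, 13, 14, 15, 16]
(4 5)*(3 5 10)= [0, 1, 2, 5, 10, 4, 6, 7, 8, 9, 3]= (3 5 4 10)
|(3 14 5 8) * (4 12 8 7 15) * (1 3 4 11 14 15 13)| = 24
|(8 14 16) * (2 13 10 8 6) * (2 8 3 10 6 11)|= |(2 13 6 8 14 16 11)(3 10)|= 14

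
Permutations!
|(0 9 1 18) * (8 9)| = 5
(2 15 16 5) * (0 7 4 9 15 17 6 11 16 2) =(0 7 4 9 15 2 17 6 11 16 5) =[7, 1, 17, 3, 9, 0, 11, 4, 8, 15, 10, 16, 12, 13, 14, 2, 5, 6]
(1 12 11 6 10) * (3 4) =(1 12 11 6 10)(3 4) =[0, 12, 2, 4, 3, 5, 10, 7, 8, 9, 1, 6, 11]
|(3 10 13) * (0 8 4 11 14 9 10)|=9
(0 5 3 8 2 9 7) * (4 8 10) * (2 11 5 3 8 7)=[3, 1, 9, 10, 7, 8, 6, 0, 11, 2, 4, 5]=(0 3 10 4 7)(2 9)(5 8 11)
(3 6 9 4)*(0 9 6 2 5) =(0 9 4 3 2 5) =[9, 1, 5, 2, 3, 0, 6, 7, 8, 4]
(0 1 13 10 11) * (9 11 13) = (0 1 9 11)(10 13) = [1, 9, 2, 3, 4, 5, 6, 7, 8, 11, 13, 0, 12, 10]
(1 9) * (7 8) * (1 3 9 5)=(1 5)(3 9)(7 8)=[0, 5, 2, 9, 4, 1, 6, 8, 7, 3]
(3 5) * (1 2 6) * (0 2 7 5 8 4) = [2, 7, 6, 8, 0, 3, 1, 5, 4] = (0 2 6 1 7 5 3 8 4)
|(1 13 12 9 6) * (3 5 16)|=15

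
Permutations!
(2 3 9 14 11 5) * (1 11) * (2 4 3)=[0, 11, 2, 9, 3, 4, 6, 7, 8, 14, 10, 5, 12, 13, 1]=(1 11 5 4 3 9 14)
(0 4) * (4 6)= (0 6 4)= [6, 1, 2, 3, 0, 5, 4]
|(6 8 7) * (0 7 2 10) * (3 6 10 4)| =15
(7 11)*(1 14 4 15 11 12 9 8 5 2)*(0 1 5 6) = (0 1 14 4 15 11 7 12 9 8 6)(2 5) = [1, 14, 5, 3, 15, 2, 0, 12, 6, 8, 10, 7, 9, 13, 4, 11]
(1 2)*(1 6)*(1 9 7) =(1 2 6 9 7) =[0, 2, 6, 3, 4, 5, 9, 1, 8, 7]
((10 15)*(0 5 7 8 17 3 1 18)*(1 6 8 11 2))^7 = [0, 1, 2, 17, 4, 5, 3, 7, 6, 9, 15, 11, 12, 13, 14, 10, 16, 8, 18] = (18)(3 17 8 6)(10 15)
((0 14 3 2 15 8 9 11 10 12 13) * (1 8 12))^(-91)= (15)(1 10 11 9 8)= [0, 10, 2, 3, 4, 5, 6, 7, 1, 8, 11, 9, 12, 13, 14, 15]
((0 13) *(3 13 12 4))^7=(0 4 13 12 3)=[4, 1, 2, 0, 13, 5, 6, 7, 8, 9, 10, 11, 3, 12]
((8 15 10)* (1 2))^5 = (1 2)(8 10 15) = [0, 2, 1, 3, 4, 5, 6, 7, 10, 9, 15, 11, 12, 13, 14, 8]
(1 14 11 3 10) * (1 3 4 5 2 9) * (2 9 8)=(1 14 11 4 5 9)(2 8)(3 10)=[0, 14, 8, 10, 5, 9, 6, 7, 2, 1, 3, 4, 12, 13, 11]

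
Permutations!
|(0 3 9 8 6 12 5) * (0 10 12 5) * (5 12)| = |(0 3 9 8 6 12)(5 10)| = 6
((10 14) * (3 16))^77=(3 16)(10 14)=[0, 1, 2, 16, 4, 5, 6, 7, 8, 9, 14, 11, 12, 13, 10, 15, 3]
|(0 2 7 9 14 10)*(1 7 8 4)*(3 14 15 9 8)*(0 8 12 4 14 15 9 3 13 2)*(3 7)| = 6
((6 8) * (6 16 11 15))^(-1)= [0, 1, 2, 3, 4, 5, 15, 7, 6, 9, 10, 16, 12, 13, 14, 11, 8]= (6 15 11 16 8)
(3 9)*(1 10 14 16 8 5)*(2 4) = [0, 10, 4, 9, 2, 1, 6, 7, 5, 3, 14, 11, 12, 13, 16, 15, 8] = (1 10 14 16 8 5)(2 4)(3 9)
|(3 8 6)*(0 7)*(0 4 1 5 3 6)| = |(0 7 4 1 5 3 8)| = 7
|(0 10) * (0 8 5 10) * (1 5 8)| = |(1 5 10)| = 3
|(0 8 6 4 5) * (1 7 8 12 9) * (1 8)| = 14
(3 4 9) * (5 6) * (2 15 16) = (2 15 16)(3 4 9)(5 6) = [0, 1, 15, 4, 9, 6, 5, 7, 8, 3, 10, 11, 12, 13, 14, 16, 2]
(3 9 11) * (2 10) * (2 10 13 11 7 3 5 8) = [0, 1, 13, 9, 4, 8, 6, 3, 2, 7, 10, 5, 12, 11] = (2 13 11 5 8)(3 9 7)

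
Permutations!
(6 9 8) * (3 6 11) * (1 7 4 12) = (1 7 4 12)(3 6 9 8 11) = [0, 7, 2, 6, 12, 5, 9, 4, 11, 8, 10, 3, 1]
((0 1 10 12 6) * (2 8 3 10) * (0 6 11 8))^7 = [1, 2, 0, 12, 4, 5, 6, 7, 10, 9, 11, 3, 8] = (0 1 2)(3 12 8 10 11)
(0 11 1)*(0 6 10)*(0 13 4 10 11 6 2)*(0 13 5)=(0 6 11 1 2 13 4 10 5)=[6, 2, 13, 3, 10, 0, 11, 7, 8, 9, 5, 1, 12, 4]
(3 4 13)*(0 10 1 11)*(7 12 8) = (0 10 1 11)(3 4 13)(7 12 8) = [10, 11, 2, 4, 13, 5, 6, 12, 7, 9, 1, 0, 8, 3]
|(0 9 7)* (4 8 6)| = |(0 9 7)(4 8 6)| = 3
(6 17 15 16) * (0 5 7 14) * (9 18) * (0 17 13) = [5, 1, 2, 3, 4, 7, 13, 14, 8, 18, 10, 11, 12, 0, 17, 16, 6, 15, 9] = (0 5 7 14 17 15 16 6 13)(9 18)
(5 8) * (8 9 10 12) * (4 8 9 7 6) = (4 8 5 7 6)(9 10 12) = [0, 1, 2, 3, 8, 7, 4, 6, 5, 10, 12, 11, 9]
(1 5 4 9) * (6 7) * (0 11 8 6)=(0 11 8 6 7)(1 5 4 9)=[11, 5, 2, 3, 9, 4, 7, 0, 6, 1, 10, 8]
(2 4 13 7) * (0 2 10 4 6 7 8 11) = [2, 1, 6, 3, 13, 5, 7, 10, 11, 9, 4, 0, 12, 8] = (0 2 6 7 10 4 13 8 11)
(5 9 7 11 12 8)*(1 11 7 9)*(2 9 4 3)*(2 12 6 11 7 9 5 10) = (1 7 9 4 3 12 8 10 2 5)(6 11) = [0, 7, 5, 12, 3, 1, 11, 9, 10, 4, 2, 6, 8]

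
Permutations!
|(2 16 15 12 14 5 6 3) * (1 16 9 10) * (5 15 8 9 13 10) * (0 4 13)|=|(0 4 13 10 1 16 8 9 5 6 3 2)(12 14 15)|=12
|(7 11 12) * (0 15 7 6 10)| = 7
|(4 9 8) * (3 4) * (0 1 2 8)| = 7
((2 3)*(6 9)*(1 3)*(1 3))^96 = [0, 1, 2, 3, 4, 5, 6, 7, 8, 9] = (9)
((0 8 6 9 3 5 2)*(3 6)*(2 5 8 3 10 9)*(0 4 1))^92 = (0 8 9 2 1 3 10 6 4) = [8, 3, 1, 10, 0, 5, 4, 7, 9, 2, 6]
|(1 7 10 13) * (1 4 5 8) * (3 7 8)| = 6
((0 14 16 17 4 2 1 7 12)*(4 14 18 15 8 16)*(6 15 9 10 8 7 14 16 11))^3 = [10, 2, 4, 3, 14, 5, 12, 18, 15, 11, 6, 7, 9, 13, 1, 0, 17, 16, 8] = (0 10 6 12 9 11 7 18 8 15)(1 2 4 14)(16 17)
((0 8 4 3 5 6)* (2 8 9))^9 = [9, 1, 8, 5, 3, 6, 0, 7, 4, 2] = (0 9 2 8 4 3 5 6)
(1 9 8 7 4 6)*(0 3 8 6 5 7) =(0 3 8)(1 9 6)(4 5 7) =[3, 9, 2, 8, 5, 7, 1, 4, 0, 6]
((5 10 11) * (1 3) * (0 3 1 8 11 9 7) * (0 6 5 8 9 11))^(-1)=[8, 1, 2, 0, 4, 6, 7, 9, 11, 3, 5, 10]=(0 8 11 10 5 6 7 9 3)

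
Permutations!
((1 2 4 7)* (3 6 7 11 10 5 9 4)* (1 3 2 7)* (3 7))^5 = (11)(1 6 3) = [0, 6, 2, 1, 4, 5, 3, 7, 8, 9, 10, 11]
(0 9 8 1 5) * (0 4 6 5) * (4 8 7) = (0 9 7 4 6 5 8 1) = [9, 0, 2, 3, 6, 8, 5, 4, 1, 7]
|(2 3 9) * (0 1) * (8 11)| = |(0 1)(2 3 9)(8 11)| = 6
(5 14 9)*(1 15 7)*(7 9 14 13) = [0, 15, 2, 3, 4, 13, 6, 1, 8, 5, 10, 11, 12, 7, 14, 9] = (1 15 9 5 13 7)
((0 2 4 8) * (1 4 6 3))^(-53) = (0 3 8 6 4 2 1) = [3, 0, 1, 8, 2, 5, 4, 7, 6]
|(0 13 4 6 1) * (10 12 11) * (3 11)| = |(0 13 4 6 1)(3 11 10 12)| = 20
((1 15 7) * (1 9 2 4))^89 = [0, 4, 9, 3, 2, 5, 6, 15, 8, 7, 10, 11, 12, 13, 14, 1] = (1 4 2 9 7 15)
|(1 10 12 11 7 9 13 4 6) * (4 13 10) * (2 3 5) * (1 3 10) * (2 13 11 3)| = 12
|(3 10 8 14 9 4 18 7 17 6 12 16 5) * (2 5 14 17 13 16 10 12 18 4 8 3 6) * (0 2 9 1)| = |(0 2 5 6 18 7 13 16 14 1)(3 12 10)(8 17 9)| = 30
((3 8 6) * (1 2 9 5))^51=(1 5 9 2)=[0, 5, 1, 3, 4, 9, 6, 7, 8, 2]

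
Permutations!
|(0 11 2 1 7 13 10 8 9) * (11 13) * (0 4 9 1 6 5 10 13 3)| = 8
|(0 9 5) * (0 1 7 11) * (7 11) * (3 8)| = 10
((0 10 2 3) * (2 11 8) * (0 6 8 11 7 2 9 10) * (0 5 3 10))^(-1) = (11)(0 9 8 6 3 5)(2 7 10) = [9, 1, 7, 5, 4, 0, 3, 10, 6, 8, 2, 11]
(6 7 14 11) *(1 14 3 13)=[0, 14, 2, 13, 4, 5, 7, 3, 8, 9, 10, 6, 12, 1, 11]=(1 14 11 6 7 3 13)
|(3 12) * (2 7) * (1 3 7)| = |(1 3 12 7 2)| = 5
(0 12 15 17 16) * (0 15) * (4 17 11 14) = (0 12)(4 17 16 15 11 14) = [12, 1, 2, 3, 17, 5, 6, 7, 8, 9, 10, 14, 0, 13, 4, 11, 15, 16]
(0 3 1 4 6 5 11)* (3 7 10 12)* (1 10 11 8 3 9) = (0 7 11)(1 4 6 5 8 3 10 12 9) = [7, 4, 2, 10, 6, 8, 5, 11, 3, 1, 12, 0, 9]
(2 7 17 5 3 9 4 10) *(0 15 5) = (0 15 5 3 9 4 10 2 7 17) = [15, 1, 7, 9, 10, 3, 6, 17, 8, 4, 2, 11, 12, 13, 14, 5, 16, 0]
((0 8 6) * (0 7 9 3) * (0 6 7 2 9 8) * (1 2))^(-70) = [0, 1, 2, 3, 4, 5, 6, 7, 8, 9] = (9)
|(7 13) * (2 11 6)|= 6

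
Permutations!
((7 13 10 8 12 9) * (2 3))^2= (7 10 12)(8 9 13)= [0, 1, 2, 3, 4, 5, 6, 10, 9, 13, 12, 11, 7, 8]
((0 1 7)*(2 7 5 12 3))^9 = [5, 12, 0, 7, 4, 3, 6, 1, 8, 9, 10, 11, 2] = (0 5 3 7 1 12 2)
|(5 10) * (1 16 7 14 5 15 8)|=8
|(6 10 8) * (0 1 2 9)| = |(0 1 2 9)(6 10 8)| = 12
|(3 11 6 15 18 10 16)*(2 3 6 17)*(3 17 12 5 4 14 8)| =|(2 17)(3 11 12 5 4 14 8)(6 15 18 10 16)| =70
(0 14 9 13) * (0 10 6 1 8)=(0 14 9 13 10 6 1 8)=[14, 8, 2, 3, 4, 5, 1, 7, 0, 13, 6, 11, 12, 10, 9]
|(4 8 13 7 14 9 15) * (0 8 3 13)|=14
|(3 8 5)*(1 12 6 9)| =|(1 12 6 9)(3 8 5)| =12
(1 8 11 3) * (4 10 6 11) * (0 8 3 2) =(0 8 4 10 6 11 2)(1 3) =[8, 3, 0, 1, 10, 5, 11, 7, 4, 9, 6, 2]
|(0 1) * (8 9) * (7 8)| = 6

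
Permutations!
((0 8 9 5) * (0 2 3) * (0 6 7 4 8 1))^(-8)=(9)=[0, 1, 2, 3, 4, 5, 6, 7, 8, 9]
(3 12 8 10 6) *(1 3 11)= (1 3 12 8 10 6 11)= [0, 3, 2, 12, 4, 5, 11, 7, 10, 9, 6, 1, 8]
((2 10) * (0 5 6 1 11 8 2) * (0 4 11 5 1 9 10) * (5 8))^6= (11)(0 8)(1 2)= [8, 2, 1, 3, 4, 5, 6, 7, 0, 9, 10, 11]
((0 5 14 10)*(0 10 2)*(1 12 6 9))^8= (14)= [0, 1, 2, 3, 4, 5, 6, 7, 8, 9, 10, 11, 12, 13, 14]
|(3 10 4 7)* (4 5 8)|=|(3 10 5 8 4 7)|=6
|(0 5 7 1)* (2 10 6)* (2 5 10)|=|(0 10 6 5 7 1)|=6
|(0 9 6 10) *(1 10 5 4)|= |(0 9 6 5 4 1 10)|= 7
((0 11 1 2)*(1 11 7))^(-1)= (11)(0 2 1 7)= [2, 7, 1, 3, 4, 5, 6, 0, 8, 9, 10, 11]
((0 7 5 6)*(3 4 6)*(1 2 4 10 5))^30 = (10) = [0, 1, 2, 3, 4, 5, 6, 7, 8, 9, 10]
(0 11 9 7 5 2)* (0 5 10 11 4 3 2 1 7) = (0 4 3 2 5 1 7 10 11 9) = [4, 7, 5, 2, 3, 1, 6, 10, 8, 0, 11, 9]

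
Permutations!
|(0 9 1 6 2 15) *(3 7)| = |(0 9 1 6 2 15)(3 7)| = 6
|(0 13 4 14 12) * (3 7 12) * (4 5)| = |(0 13 5 4 14 3 7 12)| = 8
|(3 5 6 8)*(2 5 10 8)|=|(2 5 6)(3 10 8)|=3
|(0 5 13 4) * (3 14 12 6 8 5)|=9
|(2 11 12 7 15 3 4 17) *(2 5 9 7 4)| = 10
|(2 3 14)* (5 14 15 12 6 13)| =8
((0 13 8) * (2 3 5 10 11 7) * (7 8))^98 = (0 8 11 10 5 3 2 7 13) = [8, 1, 7, 2, 4, 3, 6, 13, 11, 9, 5, 10, 12, 0]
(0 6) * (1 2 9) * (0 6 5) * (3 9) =[5, 2, 3, 9, 4, 0, 6, 7, 8, 1] =(0 5)(1 2 3 9)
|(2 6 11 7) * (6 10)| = |(2 10 6 11 7)| = 5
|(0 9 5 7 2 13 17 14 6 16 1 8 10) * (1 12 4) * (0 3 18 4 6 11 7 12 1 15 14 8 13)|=|(0 9 5 12 6 16 1 13 17 8 10 3 18 4 15 14 11 7 2)|=19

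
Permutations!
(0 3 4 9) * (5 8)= (0 3 4 9)(5 8)= [3, 1, 2, 4, 9, 8, 6, 7, 5, 0]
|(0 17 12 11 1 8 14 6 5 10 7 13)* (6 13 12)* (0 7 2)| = |(0 17 6 5 10 2)(1 8 14 13 7 12 11)| = 42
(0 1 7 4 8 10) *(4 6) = [1, 7, 2, 3, 8, 5, 4, 6, 10, 9, 0] = (0 1 7 6 4 8 10)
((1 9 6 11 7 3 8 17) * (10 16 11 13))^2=[0, 6, 2, 17, 4, 5, 10, 8, 1, 13, 11, 3, 12, 16, 14, 15, 7, 9]=(1 6 10 11 3 17 9 13 16 7 8)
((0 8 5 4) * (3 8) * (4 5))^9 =(0 3 8 4) =[3, 1, 2, 8, 0, 5, 6, 7, 4]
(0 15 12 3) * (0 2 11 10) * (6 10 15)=(0 6 10)(2 11 15 12 3)=[6, 1, 11, 2, 4, 5, 10, 7, 8, 9, 0, 15, 3, 13, 14, 12]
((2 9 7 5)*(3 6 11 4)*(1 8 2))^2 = (1 2 7)(3 11)(4 6)(5 8 9) = [0, 2, 7, 11, 6, 8, 4, 1, 9, 5, 10, 3]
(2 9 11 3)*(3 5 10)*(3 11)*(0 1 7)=[1, 7, 9, 2, 4, 10, 6, 0, 8, 3, 11, 5]=(0 1 7)(2 9 3)(5 10 11)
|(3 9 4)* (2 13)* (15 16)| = |(2 13)(3 9 4)(15 16)| = 6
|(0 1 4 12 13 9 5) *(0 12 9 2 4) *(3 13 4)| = 12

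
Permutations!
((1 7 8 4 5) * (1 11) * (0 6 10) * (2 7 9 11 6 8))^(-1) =(0 10 6 5 4 8)(1 11 9)(2 7) =[10, 11, 7, 3, 8, 4, 5, 2, 0, 1, 6, 9]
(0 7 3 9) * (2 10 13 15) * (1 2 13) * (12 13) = [7, 2, 10, 9, 4, 5, 6, 3, 8, 0, 1, 11, 13, 15, 14, 12] = (0 7 3 9)(1 2 10)(12 13 15)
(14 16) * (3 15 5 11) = (3 15 5 11)(14 16) = [0, 1, 2, 15, 4, 11, 6, 7, 8, 9, 10, 3, 12, 13, 16, 5, 14]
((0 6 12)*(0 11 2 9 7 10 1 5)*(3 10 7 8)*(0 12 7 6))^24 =(1 8 11)(2 5 3)(9 12 10) =[0, 8, 5, 2, 4, 3, 6, 7, 11, 12, 9, 1, 10]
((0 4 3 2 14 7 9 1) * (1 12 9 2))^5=(0 4 3 1)(2 7 14)(9 12)=[4, 0, 7, 1, 3, 5, 6, 14, 8, 12, 10, 11, 9, 13, 2]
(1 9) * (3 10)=[0, 9, 2, 10, 4, 5, 6, 7, 8, 1, 3]=(1 9)(3 10)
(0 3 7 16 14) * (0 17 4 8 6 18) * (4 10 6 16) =(0 3 7 4 8 16 14 17 10 6 18) =[3, 1, 2, 7, 8, 5, 18, 4, 16, 9, 6, 11, 12, 13, 17, 15, 14, 10, 0]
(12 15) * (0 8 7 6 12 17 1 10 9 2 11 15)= [8, 10, 11, 3, 4, 5, 12, 6, 7, 2, 9, 15, 0, 13, 14, 17, 16, 1]= (0 8 7 6 12)(1 10 9 2 11 15 17)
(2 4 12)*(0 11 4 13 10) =(0 11 4 12 2 13 10) =[11, 1, 13, 3, 12, 5, 6, 7, 8, 9, 0, 4, 2, 10]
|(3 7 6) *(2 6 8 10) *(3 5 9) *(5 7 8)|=8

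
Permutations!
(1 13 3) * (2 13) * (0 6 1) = (0 6 1 2 13 3) = [6, 2, 13, 0, 4, 5, 1, 7, 8, 9, 10, 11, 12, 3]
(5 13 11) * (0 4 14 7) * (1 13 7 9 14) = (0 4 1 13 11 5 7)(9 14) = [4, 13, 2, 3, 1, 7, 6, 0, 8, 14, 10, 5, 12, 11, 9]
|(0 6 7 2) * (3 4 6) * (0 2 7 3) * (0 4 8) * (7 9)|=10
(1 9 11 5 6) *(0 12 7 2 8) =(0 12 7 2 8)(1 9 11 5 6) =[12, 9, 8, 3, 4, 6, 1, 2, 0, 11, 10, 5, 7]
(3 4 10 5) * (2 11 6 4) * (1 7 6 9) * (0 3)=[3, 7, 11, 2, 10, 0, 4, 6, 8, 1, 5, 9]=(0 3 2 11 9 1 7 6 4 10 5)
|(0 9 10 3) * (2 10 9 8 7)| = 6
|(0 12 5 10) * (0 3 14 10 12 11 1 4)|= 12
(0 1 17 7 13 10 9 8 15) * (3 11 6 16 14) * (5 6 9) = [1, 17, 2, 11, 4, 6, 16, 13, 15, 8, 5, 9, 12, 10, 3, 0, 14, 7] = (0 1 17 7 13 10 5 6 16 14 3 11 9 8 15)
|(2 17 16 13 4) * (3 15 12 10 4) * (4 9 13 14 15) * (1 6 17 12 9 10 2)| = |(1 6 17 16 14 15 9 13 3 4)(2 12)| = 10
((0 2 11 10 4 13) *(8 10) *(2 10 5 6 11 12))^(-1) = (0 13 4 10)(2 12)(5 8 11 6) = [13, 1, 12, 3, 10, 8, 5, 7, 11, 9, 0, 6, 2, 4]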